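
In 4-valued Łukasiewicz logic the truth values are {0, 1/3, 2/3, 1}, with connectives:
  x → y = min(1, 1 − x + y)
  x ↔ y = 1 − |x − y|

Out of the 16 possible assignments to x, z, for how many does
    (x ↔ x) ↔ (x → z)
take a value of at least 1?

10

x = 0, z = 0 ↦ 1  ≥
x = 0, z = 1/3 ↦ 1  ≥
x = 0, z = 2/3 ↦ 1  ≥
x = 0, z = 1 ↦ 1  ≥
x = 1/3, z = 0 ↦ 2/3  <
x = 1/3, z = 1/3 ↦ 1  ≥
x = 1/3, z = 2/3 ↦ 1  ≥
x = 1/3, z = 1 ↦ 1  ≥
x = 2/3, z = 0 ↦ 1/3  <
x = 2/3, z = 1/3 ↦ 2/3  <
x = 2/3, z = 2/3 ↦ 1  ≥
x = 2/3, z = 1 ↦ 1  ≥
x = 1, z = 0 ↦ 0  <
x = 1, z = 1/3 ↦ 1/3  <
x = 1, z = 2/3 ↦ 2/3  <
x = 1, z = 1 ↦ 1  ≥
So 10 of the 16 assignments meet the threshold.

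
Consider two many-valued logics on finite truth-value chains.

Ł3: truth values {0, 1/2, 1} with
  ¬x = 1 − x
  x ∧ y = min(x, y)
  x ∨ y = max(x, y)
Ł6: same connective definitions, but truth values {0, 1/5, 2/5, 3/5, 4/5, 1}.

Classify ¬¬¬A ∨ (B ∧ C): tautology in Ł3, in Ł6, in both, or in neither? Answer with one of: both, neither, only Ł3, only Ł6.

neither

In Ł3: at A = 1/2, B = 0, C = 0 the value is 1/2 — not a tautology.
In Ł6: at A = 1/5, B = 0, C = 0 the value is 4/5 — not a tautology.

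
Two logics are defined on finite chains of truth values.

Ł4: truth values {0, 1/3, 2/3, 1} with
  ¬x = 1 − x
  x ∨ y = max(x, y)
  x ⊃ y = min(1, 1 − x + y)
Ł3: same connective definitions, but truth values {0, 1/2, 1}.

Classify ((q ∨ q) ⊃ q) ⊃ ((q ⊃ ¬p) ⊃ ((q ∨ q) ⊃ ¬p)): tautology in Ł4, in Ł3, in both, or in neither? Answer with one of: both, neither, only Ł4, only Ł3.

both

In Ł4: every assignment gives 1 — tautology.
In Ł3: every assignment gives 1 — tautology.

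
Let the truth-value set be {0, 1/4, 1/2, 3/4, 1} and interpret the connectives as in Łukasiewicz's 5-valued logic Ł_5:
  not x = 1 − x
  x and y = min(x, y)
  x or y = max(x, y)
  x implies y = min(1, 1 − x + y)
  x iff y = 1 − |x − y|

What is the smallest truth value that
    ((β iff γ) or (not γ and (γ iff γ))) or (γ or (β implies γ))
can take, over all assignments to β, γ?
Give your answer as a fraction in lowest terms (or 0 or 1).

1/2

Take β = 1, γ = 1/2:
β iff γ = 1 iff 1/2 = 1/2
not γ = not 1/2 = 1/2
γ iff γ = 1/2 iff 1/2 = 1
not γ and (γ iff γ) = 1/2 and 1 = 1/2
(β iff γ) or (not γ and (γ iff γ)) = 1/2 or 1/2 = 1/2
β implies γ = 1 implies 1/2 = 1/2
γ or (β implies γ) = 1/2 or 1/2 = 1/2
((β iff γ) or (not γ and (γ iff γ))) or (γ or (β implies γ)) = 1/2 or 1/2 = 1/2
No assignment yields a value below 1/2, so this is the minimum.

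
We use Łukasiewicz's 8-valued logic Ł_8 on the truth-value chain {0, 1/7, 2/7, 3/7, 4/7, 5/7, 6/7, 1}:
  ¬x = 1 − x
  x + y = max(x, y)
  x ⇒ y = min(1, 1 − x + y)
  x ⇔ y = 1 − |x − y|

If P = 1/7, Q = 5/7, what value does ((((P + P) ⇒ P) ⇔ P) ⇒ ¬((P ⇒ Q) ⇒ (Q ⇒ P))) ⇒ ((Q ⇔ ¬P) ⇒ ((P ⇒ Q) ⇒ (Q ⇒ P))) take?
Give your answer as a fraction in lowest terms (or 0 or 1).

4/7

P + P = 1/7 + 1/7 = 1/7
(P + P) ⇒ P = 1/7 ⇒ 1/7 = 1
((P + P) ⇒ P) ⇔ P = 1 ⇔ 1/7 = 1/7
P ⇒ Q = 1/7 ⇒ 5/7 = 1
Q ⇒ P = 5/7 ⇒ 1/7 = 3/7
(P ⇒ Q) ⇒ (Q ⇒ P) = 1 ⇒ 3/7 = 3/7
¬((P ⇒ Q) ⇒ (Q ⇒ P)) = ¬3/7 = 4/7
(((P + P) ⇒ P) ⇔ P) ⇒ ¬((P ⇒ Q) ⇒ (Q ⇒ P)) = 1/7 ⇒ 4/7 = 1
¬P = ¬1/7 = 6/7
Q ⇔ ¬P = 5/7 ⇔ 6/7 = 6/7
P ⇒ Q = 1/7 ⇒ 5/7 = 1
Q ⇒ P = 5/7 ⇒ 1/7 = 3/7
(P ⇒ Q) ⇒ (Q ⇒ P) = 1 ⇒ 3/7 = 3/7
(Q ⇔ ¬P) ⇒ ((P ⇒ Q) ⇒ (Q ⇒ P)) = 6/7 ⇒ 3/7 = 4/7
((((P + P) ⇒ P) ⇔ P) ⇒ ¬((P ⇒ Q) ⇒ (Q ⇒ P))) ⇒ ((Q ⇔ ¬P) ⇒ ((P ⇒ Q) ⇒ (Q ⇒ P))) = 1 ⇒ 4/7 = 4/7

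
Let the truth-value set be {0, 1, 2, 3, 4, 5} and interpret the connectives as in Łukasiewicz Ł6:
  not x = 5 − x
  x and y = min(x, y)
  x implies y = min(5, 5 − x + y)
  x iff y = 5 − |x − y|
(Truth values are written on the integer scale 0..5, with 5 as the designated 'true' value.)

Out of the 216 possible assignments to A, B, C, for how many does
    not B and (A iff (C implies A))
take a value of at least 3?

value 5: 11 assignments (counts)
value 4: 29 assignments (counts)
value 3: 41 assignments (counts)
value 2: 47 assignments
value 1: 47 assignments
value 0: 41 assignments
So 81 of the 216 assignments meet the threshold.

81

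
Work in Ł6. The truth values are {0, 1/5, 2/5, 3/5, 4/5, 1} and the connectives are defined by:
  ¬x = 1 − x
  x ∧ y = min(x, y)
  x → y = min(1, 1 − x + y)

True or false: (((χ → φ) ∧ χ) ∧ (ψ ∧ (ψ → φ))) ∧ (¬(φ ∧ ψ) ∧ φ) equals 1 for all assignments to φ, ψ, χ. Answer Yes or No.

Counterexample: take φ = 0, ψ = 0, χ = 0.
χ → φ = 0 → 0 = 1
(χ → φ) ∧ χ = 1 ∧ 0 = 0
ψ → φ = 0 → 0 = 1
ψ ∧ (ψ → φ) = 0 ∧ 1 = 0
((χ → φ) ∧ χ) ∧ (ψ ∧ (ψ → φ)) = 0 ∧ 0 = 0
φ ∧ ψ = 0 ∧ 0 = 0
¬(φ ∧ ψ) = ¬0 = 1
¬(φ ∧ ψ) ∧ φ = 1 ∧ 0 = 0
(((χ → φ) ∧ χ) ∧ (ψ ∧ (ψ → φ))) ∧ (¬(φ ∧ ψ) ∧ φ) = 0 ∧ 0 = 0
This gives 0 ≠ 1.

No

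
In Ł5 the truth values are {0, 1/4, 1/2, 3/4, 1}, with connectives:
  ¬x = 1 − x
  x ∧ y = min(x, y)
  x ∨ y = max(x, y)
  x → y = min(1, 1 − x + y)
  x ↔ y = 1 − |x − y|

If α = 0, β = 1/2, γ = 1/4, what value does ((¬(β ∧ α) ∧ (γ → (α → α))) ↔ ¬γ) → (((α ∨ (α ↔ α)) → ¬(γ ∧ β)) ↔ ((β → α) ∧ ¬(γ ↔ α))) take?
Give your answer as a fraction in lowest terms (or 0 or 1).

β ∧ α = 1/2 ∧ 0 = 0
¬(β ∧ α) = ¬0 = 1
α → α = 0 → 0 = 1
γ → (α → α) = 1/4 → 1 = 1
¬(β ∧ α) ∧ (γ → (α → α)) = 1 ∧ 1 = 1
¬γ = ¬1/4 = 3/4
(¬(β ∧ α) ∧ (γ → (α → α))) ↔ ¬γ = 1 ↔ 3/4 = 3/4
α ↔ α = 0 ↔ 0 = 1
α ∨ (α ↔ α) = 0 ∨ 1 = 1
γ ∧ β = 1/4 ∧ 1/2 = 1/4
¬(γ ∧ β) = ¬1/4 = 3/4
(α ∨ (α ↔ α)) → ¬(γ ∧ β) = 1 → 3/4 = 3/4
β → α = 1/2 → 0 = 1/2
γ ↔ α = 1/4 ↔ 0 = 3/4
¬(γ ↔ α) = ¬3/4 = 1/4
(β → α) ∧ ¬(γ ↔ α) = 1/2 ∧ 1/4 = 1/4
((α ∨ (α ↔ α)) → ¬(γ ∧ β)) ↔ ((β → α) ∧ ¬(γ ↔ α)) = 3/4 ↔ 1/4 = 1/2
((¬(β ∧ α) ∧ (γ → (α → α))) ↔ ¬γ) → (((α ∨ (α ↔ α)) → ¬(γ ∧ β)) ↔ ((β → α) ∧ ¬(γ ↔ α))) = 3/4 → 1/2 = 3/4

3/4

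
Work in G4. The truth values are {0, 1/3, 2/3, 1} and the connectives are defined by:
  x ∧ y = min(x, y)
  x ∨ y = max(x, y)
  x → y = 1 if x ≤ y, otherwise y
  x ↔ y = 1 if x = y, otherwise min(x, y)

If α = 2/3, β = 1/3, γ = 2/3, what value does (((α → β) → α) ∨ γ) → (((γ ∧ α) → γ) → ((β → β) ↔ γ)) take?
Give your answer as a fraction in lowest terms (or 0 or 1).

α → β = 2/3 → 1/3 = 1/3
(α → β) → α = 1/3 → 2/3 = 1
((α → β) → α) ∨ γ = 1 ∨ 2/3 = 1
γ ∧ α = 2/3 ∧ 2/3 = 2/3
(γ ∧ α) → γ = 2/3 → 2/3 = 1
β → β = 1/3 → 1/3 = 1
(β → β) ↔ γ = 1 ↔ 2/3 = 2/3
((γ ∧ α) → γ) → ((β → β) ↔ γ) = 1 → 2/3 = 2/3
(((α → β) → α) ∨ γ) → (((γ ∧ α) → γ) → ((β → β) ↔ γ)) = 1 → 2/3 = 2/3

2/3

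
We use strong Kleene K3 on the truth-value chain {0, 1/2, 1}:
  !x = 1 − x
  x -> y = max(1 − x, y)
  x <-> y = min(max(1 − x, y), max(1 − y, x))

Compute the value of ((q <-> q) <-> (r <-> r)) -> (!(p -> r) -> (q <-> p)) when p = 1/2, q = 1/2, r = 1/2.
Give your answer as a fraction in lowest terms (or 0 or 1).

1/2

q <-> q = 1/2 <-> 1/2 = 1/2
r <-> r = 1/2 <-> 1/2 = 1/2
(q <-> q) <-> (r <-> r) = 1/2 <-> 1/2 = 1/2
p -> r = 1/2 -> 1/2 = 1/2
!(p -> r) = !1/2 = 1/2
q <-> p = 1/2 <-> 1/2 = 1/2
!(p -> r) -> (q <-> p) = 1/2 -> 1/2 = 1/2
((q <-> q) <-> (r <-> r)) -> (!(p -> r) -> (q <-> p)) = 1/2 -> 1/2 = 1/2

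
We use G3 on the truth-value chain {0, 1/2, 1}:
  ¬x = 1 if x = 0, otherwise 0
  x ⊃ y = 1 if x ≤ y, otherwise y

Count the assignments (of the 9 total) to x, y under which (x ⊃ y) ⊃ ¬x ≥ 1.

5

x = 0, y = 0 ↦ 1  ≥
x = 0, y = 1/2 ↦ 1  ≥
x = 0, y = 1 ↦ 1  ≥
x = 1/2, y = 0 ↦ 1  ≥
x = 1/2, y = 1/2 ↦ 0  <
x = 1/2, y = 1 ↦ 0  <
x = 1, y = 0 ↦ 1  ≥
x = 1, y = 1/2 ↦ 0  <
x = 1, y = 1 ↦ 0  <
So 5 of the 9 assignments meet the threshold.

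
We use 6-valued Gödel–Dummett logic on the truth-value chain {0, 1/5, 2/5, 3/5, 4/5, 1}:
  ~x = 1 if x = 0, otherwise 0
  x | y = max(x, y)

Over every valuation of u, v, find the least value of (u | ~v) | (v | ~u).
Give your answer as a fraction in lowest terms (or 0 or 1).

Take u = 1/5, v = 1/5:
~v = ~1/5 = 0
u | ~v = 1/5 | 0 = 1/5
~u = ~1/5 = 0
v | ~u = 1/5 | 0 = 1/5
(u | ~v) | (v | ~u) = 1/5 | 1/5 = 1/5
No assignment yields a value below 1/5, so this is the minimum.

1/5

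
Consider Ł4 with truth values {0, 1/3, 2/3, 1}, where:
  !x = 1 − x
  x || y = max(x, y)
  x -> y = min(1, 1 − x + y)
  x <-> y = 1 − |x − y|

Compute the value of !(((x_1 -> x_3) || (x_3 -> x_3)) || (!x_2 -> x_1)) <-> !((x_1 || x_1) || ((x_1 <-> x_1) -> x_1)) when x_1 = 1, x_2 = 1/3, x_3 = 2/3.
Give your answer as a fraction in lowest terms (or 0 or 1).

1

x_1 -> x_3 = 1 -> 2/3 = 2/3
x_3 -> x_3 = 2/3 -> 2/3 = 1
(x_1 -> x_3) || (x_3 -> x_3) = 2/3 || 1 = 1
!x_2 = !1/3 = 2/3
!x_2 -> x_1 = 2/3 -> 1 = 1
((x_1 -> x_3) || (x_3 -> x_3)) || (!x_2 -> x_1) = 1 || 1 = 1
!(((x_1 -> x_3) || (x_3 -> x_3)) || (!x_2 -> x_1)) = !1 = 0
x_1 || x_1 = 1 || 1 = 1
x_1 <-> x_1 = 1 <-> 1 = 1
(x_1 <-> x_1) -> x_1 = 1 -> 1 = 1
(x_1 || x_1) || ((x_1 <-> x_1) -> x_1) = 1 || 1 = 1
!((x_1 || x_1) || ((x_1 <-> x_1) -> x_1)) = !1 = 0
!(((x_1 -> x_3) || (x_3 -> x_3)) || (!x_2 -> x_1)) <-> !((x_1 || x_1) || ((x_1 <-> x_1) -> x_1)) = 0 <-> 0 = 1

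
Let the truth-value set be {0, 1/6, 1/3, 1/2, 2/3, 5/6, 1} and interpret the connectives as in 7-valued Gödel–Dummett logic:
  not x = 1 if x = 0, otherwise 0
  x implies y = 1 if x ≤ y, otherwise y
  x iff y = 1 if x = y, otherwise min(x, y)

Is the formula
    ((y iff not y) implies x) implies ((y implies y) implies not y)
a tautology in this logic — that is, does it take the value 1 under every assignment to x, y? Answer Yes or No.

Counterexample: take x = 0, y = 1/6.
not y = not 1/6 = 0
y iff not y = 1/6 iff 0 = 0
(y iff not y) implies x = 0 implies 0 = 1
y implies y = 1/6 implies 1/6 = 1
not y = not 1/6 = 0
(y implies y) implies not y = 1 implies 0 = 0
((y iff not y) implies x) implies ((y implies y) implies not y) = 1 implies 0 = 0
This gives 0 ≠ 1.

No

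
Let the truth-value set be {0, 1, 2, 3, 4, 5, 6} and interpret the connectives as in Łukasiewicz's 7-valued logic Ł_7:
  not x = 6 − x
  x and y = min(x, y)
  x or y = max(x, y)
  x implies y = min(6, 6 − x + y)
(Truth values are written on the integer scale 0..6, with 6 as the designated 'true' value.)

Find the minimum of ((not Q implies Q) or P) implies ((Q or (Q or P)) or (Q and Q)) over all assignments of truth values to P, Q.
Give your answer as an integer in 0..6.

Take P = 0, Q = 3:
not Q = not 3 = 3
not Q implies Q = 3 implies 3 = 6
(not Q implies Q) or P = 6 or 0 = 6
Q or P = 3 or 0 = 3
Q or (Q or P) = 3 or 3 = 3
Q and Q = 3 and 3 = 3
(Q or (Q or P)) or (Q and Q) = 3 or 3 = 3
((not Q implies Q) or P) implies ((Q or (Q or P)) or (Q and Q)) = 6 implies 3 = 3
No assignment yields a value below 3, so this is the minimum.

3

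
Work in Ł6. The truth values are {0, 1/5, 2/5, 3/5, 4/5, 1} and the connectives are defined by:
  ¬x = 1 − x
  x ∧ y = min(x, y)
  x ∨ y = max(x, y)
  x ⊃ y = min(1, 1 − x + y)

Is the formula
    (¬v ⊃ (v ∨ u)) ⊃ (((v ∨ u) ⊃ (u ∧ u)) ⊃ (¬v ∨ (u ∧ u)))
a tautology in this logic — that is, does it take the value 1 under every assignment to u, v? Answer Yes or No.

Counterexample: take u = 1/5, v = 3/5.
¬v = ¬3/5 = 2/5
v ∨ u = 3/5 ∨ 1/5 = 3/5
¬v ⊃ (v ∨ u) = 2/5 ⊃ 3/5 = 1
v ∨ u = 3/5 ∨ 1/5 = 3/5
u ∧ u = 1/5 ∧ 1/5 = 1/5
(v ∨ u) ⊃ (u ∧ u) = 3/5 ⊃ 1/5 = 3/5
¬v = ¬3/5 = 2/5
u ∧ u = 1/5 ∧ 1/5 = 1/5
¬v ∨ (u ∧ u) = 2/5 ∨ 1/5 = 2/5
((v ∨ u) ⊃ (u ∧ u)) ⊃ (¬v ∨ (u ∧ u)) = 3/5 ⊃ 2/5 = 4/5
(¬v ⊃ (v ∨ u)) ⊃ (((v ∨ u) ⊃ (u ∧ u)) ⊃ (¬v ∨ (u ∧ u))) = 1 ⊃ 4/5 = 4/5
This gives 4/5 ≠ 1.

No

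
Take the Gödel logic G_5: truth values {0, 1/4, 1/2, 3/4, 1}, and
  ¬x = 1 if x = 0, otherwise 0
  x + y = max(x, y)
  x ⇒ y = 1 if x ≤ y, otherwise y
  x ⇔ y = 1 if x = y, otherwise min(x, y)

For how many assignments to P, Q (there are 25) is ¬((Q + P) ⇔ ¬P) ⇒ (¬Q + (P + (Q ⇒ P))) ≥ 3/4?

value 1: 19 assignments (counts)
value 3/4: 1 assignment (counts)
value 1/2: 2 assignments
value 1/4: 3 assignments
So 20 of the 25 assignments meet the threshold.

20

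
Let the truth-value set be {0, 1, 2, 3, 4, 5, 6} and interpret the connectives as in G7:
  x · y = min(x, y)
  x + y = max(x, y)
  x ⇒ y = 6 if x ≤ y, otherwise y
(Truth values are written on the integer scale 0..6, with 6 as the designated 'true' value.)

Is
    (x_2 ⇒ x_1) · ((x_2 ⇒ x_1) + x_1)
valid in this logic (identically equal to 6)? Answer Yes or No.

Counterexample: take x_1 = 0, x_2 = 1.
x_2 ⇒ x_1 = 1 ⇒ 0 = 0
(x_2 ⇒ x_1) + x_1 = 0 + 0 = 0
(x_2 ⇒ x_1) · ((x_2 ⇒ x_1) + x_1) = 0 · 0 = 0
This gives 0 ≠ 6.

No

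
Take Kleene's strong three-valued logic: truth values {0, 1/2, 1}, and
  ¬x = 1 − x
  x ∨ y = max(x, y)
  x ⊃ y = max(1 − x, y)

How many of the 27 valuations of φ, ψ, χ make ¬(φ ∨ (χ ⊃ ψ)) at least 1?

value 1: 1 assignment (counts)
value 1/2: 7 assignments
value 0: 19 assignments
So 1 of the 27 assignments meets the threshold.

1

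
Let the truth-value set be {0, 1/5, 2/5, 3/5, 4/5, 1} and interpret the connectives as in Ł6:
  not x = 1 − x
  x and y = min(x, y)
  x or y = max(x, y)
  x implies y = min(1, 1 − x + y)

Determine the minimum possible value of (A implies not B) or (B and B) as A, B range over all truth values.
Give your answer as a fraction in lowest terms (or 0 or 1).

Take A = 4/5, B = 3/5:
not B = not 3/5 = 2/5
A implies not B = 4/5 implies 2/5 = 3/5
B and B = 3/5 and 3/5 = 3/5
(A implies not B) or (B and B) = 3/5 or 3/5 = 3/5
No assignment yields a value below 3/5, so this is the minimum.

3/5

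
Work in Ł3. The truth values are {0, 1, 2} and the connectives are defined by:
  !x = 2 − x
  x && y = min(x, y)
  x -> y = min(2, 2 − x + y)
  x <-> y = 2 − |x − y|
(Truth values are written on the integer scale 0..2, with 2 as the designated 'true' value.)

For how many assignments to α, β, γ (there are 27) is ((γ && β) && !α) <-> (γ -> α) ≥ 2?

5

value 2: 5 assignments (counts)
value 1: 5 assignments
value 0: 17 assignments
So 5 of the 27 assignments meet the threshold.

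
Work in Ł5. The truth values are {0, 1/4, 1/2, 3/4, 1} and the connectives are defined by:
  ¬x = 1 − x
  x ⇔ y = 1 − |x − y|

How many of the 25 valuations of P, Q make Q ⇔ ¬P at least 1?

5

value 1: 5 assignments (counts)
value 3/4: 8 assignments
value 1/2: 6 assignments
value 1/4: 4 assignments
value 0: 2 assignments
So 5 of the 25 assignments meet the threshold.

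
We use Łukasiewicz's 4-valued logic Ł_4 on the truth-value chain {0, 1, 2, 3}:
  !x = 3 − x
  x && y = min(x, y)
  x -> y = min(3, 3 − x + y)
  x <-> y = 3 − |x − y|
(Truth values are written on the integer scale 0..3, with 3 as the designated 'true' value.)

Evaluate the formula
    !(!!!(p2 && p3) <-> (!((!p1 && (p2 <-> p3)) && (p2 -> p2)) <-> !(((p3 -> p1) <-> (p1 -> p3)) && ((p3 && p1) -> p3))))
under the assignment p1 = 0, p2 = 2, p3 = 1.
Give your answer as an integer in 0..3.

1

p2 && p3 = 2 && 1 = 1
!(p2 && p3) = !1 = 2
!!(p2 && p3) = !2 = 1
!!!(p2 && p3) = !1 = 2
!p1 = !0 = 3
p2 <-> p3 = 2 <-> 1 = 2
!p1 && (p2 <-> p3) = 3 && 2 = 2
p2 -> p2 = 2 -> 2 = 3
(!p1 && (p2 <-> p3)) && (p2 -> p2) = 2 && 3 = 2
!((!p1 && (p2 <-> p3)) && (p2 -> p2)) = !2 = 1
p3 -> p1 = 1 -> 0 = 2
p1 -> p3 = 0 -> 1 = 3
(p3 -> p1) <-> (p1 -> p3) = 2 <-> 3 = 2
p3 && p1 = 1 && 0 = 0
(p3 && p1) -> p3 = 0 -> 1 = 3
((p3 -> p1) <-> (p1 -> p3)) && ((p3 && p1) -> p3) = 2 && 3 = 2
!(((p3 -> p1) <-> (p1 -> p3)) && ((p3 && p1) -> p3)) = !2 = 1
!((!p1 && (p2 <-> p3)) && (p2 -> p2)) <-> !(((p3 -> p1) <-> (p1 -> p3)) && ((p3 && p1) -> p3)) = 1 <-> 1 = 3
!!!(p2 && p3) <-> (!((!p1 && (p2 <-> p3)) && (p2 -> p2)) <-> !(((p3 -> p1) <-> (p1 -> p3)) && ((p3 && p1) -> p3))) = 2 <-> 3 = 2
!(!!!(p2 && p3) <-> (!((!p1 && (p2 <-> p3)) && (p2 -> p2)) <-> !(((p3 -> p1) <-> (p1 -> p3)) && ((p3 && p1) -> p3)))) = !2 = 1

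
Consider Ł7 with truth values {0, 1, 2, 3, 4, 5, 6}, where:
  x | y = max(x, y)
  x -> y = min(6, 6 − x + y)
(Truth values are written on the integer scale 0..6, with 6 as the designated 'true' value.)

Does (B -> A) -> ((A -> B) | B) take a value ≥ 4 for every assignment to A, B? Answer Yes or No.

Counterexample: take A = 3, B = 0.
B -> A = 0 -> 3 = 6
A -> B = 3 -> 0 = 3
(A -> B) | B = 3 | 0 = 3
(B -> A) -> ((A -> B) | B) = 6 -> 3 = 3
This gives 3, which is below 4.

No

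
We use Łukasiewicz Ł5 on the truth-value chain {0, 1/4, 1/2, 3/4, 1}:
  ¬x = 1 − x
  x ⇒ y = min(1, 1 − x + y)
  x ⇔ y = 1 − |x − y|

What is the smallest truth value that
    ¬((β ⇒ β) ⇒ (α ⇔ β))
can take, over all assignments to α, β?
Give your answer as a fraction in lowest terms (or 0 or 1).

Take α = 0, β = 0:
β ⇒ β = 0 ⇒ 0 = 1
α ⇔ β = 0 ⇔ 0 = 1
(β ⇒ β) ⇒ (α ⇔ β) = 1 ⇒ 1 = 1
¬((β ⇒ β) ⇒ (α ⇔ β)) = ¬1 = 0
No assignment yields a value below 0, so this is the minimum.

0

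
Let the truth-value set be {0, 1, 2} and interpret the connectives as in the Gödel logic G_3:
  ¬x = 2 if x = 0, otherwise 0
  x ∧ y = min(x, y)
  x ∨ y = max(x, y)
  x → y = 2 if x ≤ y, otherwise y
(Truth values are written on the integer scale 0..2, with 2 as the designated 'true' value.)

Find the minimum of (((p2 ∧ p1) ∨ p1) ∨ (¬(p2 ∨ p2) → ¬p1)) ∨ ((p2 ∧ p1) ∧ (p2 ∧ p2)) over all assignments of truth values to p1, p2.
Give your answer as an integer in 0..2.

Take p1 = 1, p2 = 0:
p2 ∧ p1 = 0 ∧ 1 = 0
(p2 ∧ p1) ∨ p1 = 0 ∨ 1 = 1
p2 ∨ p2 = 0 ∨ 0 = 0
¬(p2 ∨ p2) = ¬0 = 2
¬p1 = ¬1 = 0
¬(p2 ∨ p2) → ¬p1 = 2 → 0 = 0
((p2 ∧ p1) ∨ p1) ∨ (¬(p2 ∨ p2) → ¬p1) = 1 ∨ 0 = 1
p2 ∧ p1 = 0 ∧ 1 = 0
p2 ∧ p2 = 0 ∧ 0 = 0
(p2 ∧ p1) ∧ (p2 ∧ p2) = 0 ∧ 0 = 0
(((p2 ∧ p1) ∨ p1) ∨ (¬(p2 ∨ p2) → ¬p1)) ∨ ((p2 ∧ p1) ∧ (p2 ∧ p2)) = 1 ∨ 0 = 1
No assignment yields a value below 1, so this is the minimum.

1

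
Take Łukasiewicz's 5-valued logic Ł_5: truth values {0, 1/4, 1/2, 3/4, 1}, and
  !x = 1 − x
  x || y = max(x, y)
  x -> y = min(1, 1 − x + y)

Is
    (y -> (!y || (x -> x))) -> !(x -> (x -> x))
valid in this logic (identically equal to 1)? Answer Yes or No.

No

Counterexample: take x = 0, y = 0.
!y = !0 = 1
x -> x = 0 -> 0 = 1
!y || (x -> x) = 1 || 1 = 1
y -> (!y || (x -> x)) = 0 -> 1 = 1
x -> x = 0 -> 0 = 1
x -> (x -> x) = 0 -> 1 = 1
!(x -> (x -> x)) = !1 = 0
(y -> (!y || (x -> x))) -> !(x -> (x -> x)) = 1 -> 0 = 0
This gives 0 ≠ 1.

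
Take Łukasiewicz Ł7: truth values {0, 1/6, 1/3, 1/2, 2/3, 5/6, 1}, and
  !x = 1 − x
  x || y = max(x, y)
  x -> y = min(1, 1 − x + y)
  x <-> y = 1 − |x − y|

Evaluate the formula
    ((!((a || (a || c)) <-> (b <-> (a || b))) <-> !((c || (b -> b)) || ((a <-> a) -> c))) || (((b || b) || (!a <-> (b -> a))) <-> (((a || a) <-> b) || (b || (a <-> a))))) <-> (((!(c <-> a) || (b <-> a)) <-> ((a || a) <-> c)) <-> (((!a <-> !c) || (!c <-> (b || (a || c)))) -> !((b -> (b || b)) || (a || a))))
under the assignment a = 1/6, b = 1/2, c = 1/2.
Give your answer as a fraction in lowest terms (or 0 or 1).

a || c = 1/6 || 1/2 = 1/2
a || (a || c) = 1/6 || 1/2 = 1/2
a || b = 1/6 || 1/2 = 1/2
b <-> (a || b) = 1/2 <-> 1/2 = 1
(a || (a || c)) <-> (b <-> (a || b)) = 1/2 <-> 1 = 1/2
!((a || (a || c)) <-> (b <-> (a || b))) = !1/2 = 1/2
b -> b = 1/2 -> 1/2 = 1
c || (b -> b) = 1/2 || 1 = 1
a <-> a = 1/6 <-> 1/6 = 1
(a <-> a) -> c = 1 -> 1/2 = 1/2
(c || (b -> b)) || ((a <-> a) -> c) = 1 || 1/2 = 1
!((c || (b -> b)) || ((a <-> a) -> c)) = !1 = 0
!((a || (a || c)) <-> (b <-> (a || b))) <-> !((c || (b -> b)) || ((a <-> a) -> c)) = 1/2 <-> 0 = 1/2
b || b = 1/2 || 1/2 = 1/2
!a = !1/6 = 5/6
b -> a = 1/2 -> 1/6 = 2/3
!a <-> (b -> a) = 5/6 <-> 2/3 = 5/6
(b || b) || (!a <-> (b -> a)) = 1/2 || 5/6 = 5/6
a || a = 1/6 || 1/6 = 1/6
(a || a) <-> b = 1/6 <-> 1/2 = 2/3
a <-> a = 1/6 <-> 1/6 = 1
b || (a <-> a) = 1/2 || 1 = 1
((a || a) <-> b) || (b || (a <-> a)) = 2/3 || 1 = 1
((b || b) || (!a <-> (b -> a))) <-> (((a || a) <-> b) || (b || (a <-> a))) = 5/6 <-> 1 = 5/6
(!((a || (a || c)) <-> (b <-> (a || b))) <-> !((c || (b -> b)) || ((a <-> a) -> c))) || (((b || b) || (!a <-> (b -> a))) <-> (((a || a) <-> b) || (b || (a <-> a)))) = 1/2 || 5/6 = 5/6
c <-> a = 1/2 <-> 1/6 = 2/3
!(c <-> a) = !2/3 = 1/3
b <-> a = 1/2 <-> 1/6 = 2/3
!(c <-> a) || (b <-> a) = 1/3 || 2/3 = 2/3
a || a = 1/6 || 1/6 = 1/6
(a || a) <-> c = 1/6 <-> 1/2 = 2/3
(!(c <-> a) || (b <-> a)) <-> ((a || a) <-> c) = 2/3 <-> 2/3 = 1
!a = !1/6 = 5/6
!c = !1/2 = 1/2
!a <-> !c = 5/6 <-> 1/2 = 2/3
!c = !1/2 = 1/2
a || c = 1/6 || 1/2 = 1/2
b || (a || c) = 1/2 || 1/2 = 1/2
!c <-> (b || (a || c)) = 1/2 <-> 1/2 = 1
(!a <-> !c) || (!c <-> (b || (a || c))) = 2/3 || 1 = 1
b || b = 1/2 || 1/2 = 1/2
b -> (b || b) = 1/2 -> 1/2 = 1
a || a = 1/6 || 1/6 = 1/6
(b -> (b || b)) || (a || a) = 1 || 1/6 = 1
!((b -> (b || b)) || (a || a)) = !1 = 0
((!a <-> !c) || (!c <-> (b || (a || c)))) -> !((b -> (b || b)) || (a || a)) = 1 -> 0 = 0
((!(c <-> a) || (b <-> a)) <-> ((a || a) <-> c)) <-> (((!a <-> !c) || (!c <-> (b || (a || c)))) -> !((b -> (b || b)) || (a || a))) = 1 <-> 0 = 0
((!((a || (a || c)) <-> (b <-> (a || b))) <-> !((c || (b -> b)) || ((a <-> a) -> c))) || (((b || b) || (!a <-> (b -> a))) <-> (((a || a) <-> b) || (b || (a <-> a))))) <-> (((!(c <-> a) || (b <-> a)) <-> ((a || a) <-> c)) <-> (((!a <-> !c) || (!c <-> (b || (a || c)))) -> !((b -> (b || b)) || (a || a)))) = 5/6 <-> 0 = 1/6

1/6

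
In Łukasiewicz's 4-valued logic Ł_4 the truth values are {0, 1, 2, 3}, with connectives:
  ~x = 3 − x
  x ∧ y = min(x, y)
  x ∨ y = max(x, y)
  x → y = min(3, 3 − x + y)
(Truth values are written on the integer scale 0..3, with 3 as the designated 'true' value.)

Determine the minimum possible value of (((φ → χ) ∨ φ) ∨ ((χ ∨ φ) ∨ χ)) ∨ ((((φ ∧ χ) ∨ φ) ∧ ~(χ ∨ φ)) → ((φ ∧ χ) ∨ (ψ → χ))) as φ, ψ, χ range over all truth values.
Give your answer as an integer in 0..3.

2

Take φ = 1, ψ = 3, χ = 0:
φ → χ = 1 → 0 = 2
(φ → χ) ∨ φ = 2 ∨ 1 = 2
χ ∨ φ = 0 ∨ 1 = 1
(χ ∨ φ) ∨ χ = 1 ∨ 0 = 1
((φ → χ) ∨ φ) ∨ ((χ ∨ φ) ∨ χ) = 2 ∨ 1 = 2
φ ∧ χ = 1 ∧ 0 = 0
(φ ∧ χ) ∨ φ = 0 ∨ 1 = 1
χ ∨ φ = 0 ∨ 1 = 1
~(χ ∨ φ) = ~1 = 2
((φ ∧ χ) ∨ φ) ∧ ~(χ ∨ φ) = 1 ∧ 2 = 1
φ ∧ χ = 1 ∧ 0 = 0
ψ → χ = 3 → 0 = 0
(φ ∧ χ) ∨ (ψ → χ) = 0 ∨ 0 = 0
(((φ ∧ χ) ∨ φ) ∧ ~(χ ∨ φ)) → ((φ ∧ χ) ∨ (ψ → χ)) = 1 → 0 = 2
(((φ → χ) ∨ φ) ∨ ((χ ∨ φ) ∨ χ)) ∨ ((((φ ∧ χ) ∨ φ) ∧ ~(χ ∨ φ)) → ((φ ∧ χ) ∨ (ψ → χ))) = 2 ∨ 2 = 2
No assignment yields a value below 2, so this is the minimum.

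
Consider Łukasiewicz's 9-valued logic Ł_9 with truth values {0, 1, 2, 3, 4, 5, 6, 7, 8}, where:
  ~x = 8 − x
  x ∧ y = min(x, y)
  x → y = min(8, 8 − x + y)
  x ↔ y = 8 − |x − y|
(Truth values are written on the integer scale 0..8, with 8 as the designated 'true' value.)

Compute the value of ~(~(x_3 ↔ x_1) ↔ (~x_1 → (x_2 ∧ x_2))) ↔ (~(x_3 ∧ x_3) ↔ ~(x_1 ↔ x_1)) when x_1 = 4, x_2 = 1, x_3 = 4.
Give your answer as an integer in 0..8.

x_3 ↔ x_1 = 4 ↔ 4 = 8
~(x_3 ↔ x_1) = ~8 = 0
~x_1 = ~4 = 4
x_2 ∧ x_2 = 1 ∧ 1 = 1
~x_1 → (x_2 ∧ x_2) = 4 → 1 = 5
~(x_3 ↔ x_1) ↔ (~x_1 → (x_2 ∧ x_2)) = 0 ↔ 5 = 3
~(~(x_3 ↔ x_1) ↔ (~x_1 → (x_2 ∧ x_2))) = ~3 = 5
x_3 ∧ x_3 = 4 ∧ 4 = 4
~(x_3 ∧ x_3) = ~4 = 4
x_1 ↔ x_1 = 4 ↔ 4 = 8
~(x_1 ↔ x_1) = ~8 = 0
~(x_3 ∧ x_3) ↔ ~(x_1 ↔ x_1) = 4 ↔ 0 = 4
~(~(x_3 ↔ x_1) ↔ (~x_1 → (x_2 ∧ x_2))) ↔ (~(x_3 ∧ x_3) ↔ ~(x_1 ↔ x_1)) = 5 ↔ 4 = 7

7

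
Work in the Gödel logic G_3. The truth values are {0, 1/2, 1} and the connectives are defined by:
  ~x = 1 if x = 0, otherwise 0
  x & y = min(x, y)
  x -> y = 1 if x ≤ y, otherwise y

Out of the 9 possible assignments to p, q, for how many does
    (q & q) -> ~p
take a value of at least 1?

p = 0, q = 0 ↦ 1  ≥
p = 0, q = 1/2 ↦ 1  ≥
p = 0, q = 1 ↦ 1  ≥
p = 1/2, q = 0 ↦ 1  ≥
p = 1/2, q = 1/2 ↦ 0  <
p = 1/2, q = 1 ↦ 0  <
p = 1, q = 0 ↦ 1  ≥
p = 1, q = 1/2 ↦ 0  <
p = 1, q = 1 ↦ 0  <
So 5 of the 9 assignments meet the threshold.

5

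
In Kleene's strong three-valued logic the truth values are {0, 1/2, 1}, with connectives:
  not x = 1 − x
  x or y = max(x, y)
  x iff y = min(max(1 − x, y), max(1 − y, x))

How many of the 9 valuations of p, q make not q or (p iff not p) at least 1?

p = 0, q = 0 ↦ 1  ≥
p = 0, q = 1/2 ↦ 1/2  <
p = 0, q = 1 ↦ 0  <
p = 1/2, q = 0 ↦ 1  ≥
p = 1/2, q = 1/2 ↦ 1/2  <
p = 1/2, q = 1 ↦ 1/2  <
p = 1, q = 0 ↦ 1  ≥
p = 1, q = 1/2 ↦ 1/2  <
p = 1, q = 1 ↦ 0  <
So 3 of the 9 assignments meet the threshold.

3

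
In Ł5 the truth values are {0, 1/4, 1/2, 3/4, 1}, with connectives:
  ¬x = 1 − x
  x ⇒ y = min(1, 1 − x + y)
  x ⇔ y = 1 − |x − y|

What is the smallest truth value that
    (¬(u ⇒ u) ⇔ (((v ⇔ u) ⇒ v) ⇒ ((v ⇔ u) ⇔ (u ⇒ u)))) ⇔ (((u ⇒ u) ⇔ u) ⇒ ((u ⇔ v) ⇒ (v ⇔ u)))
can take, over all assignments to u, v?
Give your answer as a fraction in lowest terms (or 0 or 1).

Take u = 0, v = 0:
u ⇒ u = 0 ⇒ 0 = 1
¬(u ⇒ u) = ¬1 = 0
v ⇔ u = 0 ⇔ 0 = 1
(v ⇔ u) ⇒ v = 1 ⇒ 0 = 0
v ⇔ u = 0 ⇔ 0 = 1
u ⇒ u = 0 ⇒ 0 = 1
(v ⇔ u) ⇔ (u ⇒ u) = 1 ⇔ 1 = 1
((v ⇔ u) ⇒ v) ⇒ ((v ⇔ u) ⇔ (u ⇒ u)) = 0 ⇒ 1 = 1
¬(u ⇒ u) ⇔ (((v ⇔ u) ⇒ v) ⇒ ((v ⇔ u) ⇔ (u ⇒ u))) = 0 ⇔ 1 = 0
u ⇒ u = 0 ⇒ 0 = 1
(u ⇒ u) ⇔ u = 1 ⇔ 0 = 0
u ⇔ v = 0 ⇔ 0 = 1
v ⇔ u = 0 ⇔ 0 = 1
(u ⇔ v) ⇒ (v ⇔ u) = 1 ⇒ 1 = 1
((u ⇒ u) ⇔ u) ⇒ ((u ⇔ v) ⇒ (v ⇔ u)) = 0 ⇒ 1 = 1
(¬(u ⇒ u) ⇔ (((v ⇔ u) ⇒ v) ⇒ ((v ⇔ u) ⇔ (u ⇒ u)))) ⇔ (((u ⇒ u) ⇔ u) ⇒ ((u ⇔ v) ⇒ (v ⇔ u))) = 0 ⇔ 1 = 0
No assignment yields a value below 0, so this is the minimum.

0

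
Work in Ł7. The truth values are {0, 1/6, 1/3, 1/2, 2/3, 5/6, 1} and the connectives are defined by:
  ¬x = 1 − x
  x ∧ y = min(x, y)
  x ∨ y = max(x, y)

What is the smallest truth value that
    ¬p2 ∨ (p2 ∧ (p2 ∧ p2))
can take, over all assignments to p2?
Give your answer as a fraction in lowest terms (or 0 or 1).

1/2

Take p2 = 1/2:
¬p2 = ¬1/2 = 1/2
p2 ∧ p2 = 1/2 ∧ 1/2 = 1/2
p2 ∧ (p2 ∧ p2) = 1/2 ∧ 1/2 = 1/2
¬p2 ∨ (p2 ∧ (p2 ∧ p2)) = 1/2 ∨ 1/2 = 1/2
No assignment yields a value below 1/2, so this is the minimum.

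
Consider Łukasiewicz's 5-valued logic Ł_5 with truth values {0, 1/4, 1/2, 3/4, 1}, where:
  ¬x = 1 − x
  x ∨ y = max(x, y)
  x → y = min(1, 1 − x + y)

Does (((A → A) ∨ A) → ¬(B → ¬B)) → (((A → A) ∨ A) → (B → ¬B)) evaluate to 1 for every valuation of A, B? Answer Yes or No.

No

Counterexample: take A = 0, B = 1.
A → A = 0 → 0 = 1
(A → A) ∨ A = 1 ∨ 0 = 1
¬B = ¬1 = 0
B → ¬B = 1 → 0 = 0
¬(B → ¬B) = ¬0 = 1
((A → A) ∨ A) → ¬(B → ¬B) = 1 → 1 = 1
A → A = 0 → 0 = 1
(A → A) ∨ A = 1 ∨ 0 = 1
¬B = ¬1 = 0
B → ¬B = 1 → 0 = 0
((A → A) ∨ A) → (B → ¬B) = 1 → 0 = 0
(((A → A) ∨ A) → ¬(B → ¬B)) → (((A → A) ∨ A) → (B → ¬B)) = 1 → 0 = 0
This gives 0 ≠ 1.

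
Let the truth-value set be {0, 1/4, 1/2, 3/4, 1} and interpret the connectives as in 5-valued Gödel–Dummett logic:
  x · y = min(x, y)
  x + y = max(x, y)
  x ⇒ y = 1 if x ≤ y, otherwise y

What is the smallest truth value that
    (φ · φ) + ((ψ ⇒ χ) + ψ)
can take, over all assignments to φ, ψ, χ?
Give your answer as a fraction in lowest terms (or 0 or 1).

1/4

Take φ = 0, ψ = 1/4, χ = 0:
φ · φ = 0 · 0 = 0
ψ ⇒ χ = 1/4 ⇒ 0 = 0
(ψ ⇒ χ) + ψ = 0 + 1/4 = 1/4
(φ · φ) + ((ψ ⇒ χ) + ψ) = 0 + 1/4 = 1/4
No assignment yields a value below 1/4, so this is the minimum.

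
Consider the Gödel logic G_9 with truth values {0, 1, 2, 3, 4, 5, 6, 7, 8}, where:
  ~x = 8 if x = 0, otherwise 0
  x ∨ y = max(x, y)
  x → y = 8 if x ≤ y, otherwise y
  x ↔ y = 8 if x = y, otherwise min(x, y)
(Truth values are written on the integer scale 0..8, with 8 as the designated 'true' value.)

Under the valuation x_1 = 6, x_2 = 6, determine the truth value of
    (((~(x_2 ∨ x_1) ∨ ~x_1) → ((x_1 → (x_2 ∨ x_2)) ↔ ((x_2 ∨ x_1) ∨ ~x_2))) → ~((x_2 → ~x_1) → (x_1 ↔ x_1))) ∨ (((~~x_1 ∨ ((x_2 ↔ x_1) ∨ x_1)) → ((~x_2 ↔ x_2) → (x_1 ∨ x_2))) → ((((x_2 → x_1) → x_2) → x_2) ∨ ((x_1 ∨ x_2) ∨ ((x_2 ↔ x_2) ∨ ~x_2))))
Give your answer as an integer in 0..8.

8

x_2 ∨ x_1 = 6 ∨ 6 = 6
~(x_2 ∨ x_1) = ~6 = 0
~x_1 = ~6 = 0
~(x_2 ∨ x_1) ∨ ~x_1 = 0 ∨ 0 = 0
x_2 ∨ x_2 = 6 ∨ 6 = 6
x_1 → (x_2 ∨ x_2) = 6 → 6 = 8
x_2 ∨ x_1 = 6 ∨ 6 = 6
~x_2 = ~6 = 0
(x_2 ∨ x_1) ∨ ~x_2 = 6 ∨ 0 = 6
(x_1 → (x_2 ∨ x_2)) ↔ ((x_2 ∨ x_1) ∨ ~x_2) = 8 ↔ 6 = 6
(~(x_2 ∨ x_1) ∨ ~x_1) → ((x_1 → (x_2 ∨ x_2)) ↔ ((x_2 ∨ x_1) ∨ ~x_2)) = 0 → 6 = 8
~x_1 = ~6 = 0
x_2 → ~x_1 = 6 → 0 = 0
x_1 ↔ x_1 = 6 ↔ 6 = 8
(x_2 → ~x_1) → (x_1 ↔ x_1) = 0 → 8 = 8
~((x_2 → ~x_1) → (x_1 ↔ x_1)) = ~8 = 0
((~(x_2 ∨ x_1) ∨ ~x_1) → ((x_1 → (x_2 ∨ x_2)) ↔ ((x_2 ∨ x_1) ∨ ~x_2))) → ~((x_2 → ~x_1) → (x_1 ↔ x_1)) = 8 → 0 = 0
~x_1 = ~6 = 0
~~x_1 = ~0 = 8
x_2 ↔ x_1 = 6 ↔ 6 = 8
(x_2 ↔ x_1) ∨ x_1 = 8 ∨ 6 = 8
~~x_1 ∨ ((x_2 ↔ x_1) ∨ x_1) = 8 ∨ 8 = 8
~x_2 = ~6 = 0
~x_2 ↔ x_2 = 0 ↔ 6 = 0
x_1 ∨ x_2 = 6 ∨ 6 = 6
(~x_2 ↔ x_2) → (x_1 ∨ x_2) = 0 → 6 = 8
(~~x_1 ∨ ((x_2 ↔ x_1) ∨ x_1)) → ((~x_2 ↔ x_2) → (x_1 ∨ x_2)) = 8 → 8 = 8
x_2 → x_1 = 6 → 6 = 8
(x_2 → x_1) → x_2 = 8 → 6 = 6
((x_2 → x_1) → x_2) → x_2 = 6 → 6 = 8
x_1 ∨ x_2 = 6 ∨ 6 = 6
x_2 ↔ x_2 = 6 ↔ 6 = 8
~x_2 = ~6 = 0
(x_2 ↔ x_2) ∨ ~x_2 = 8 ∨ 0 = 8
(x_1 ∨ x_2) ∨ ((x_2 ↔ x_2) ∨ ~x_2) = 6 ∨ 8 = 8
(((x_2 → x_1) → x_2) → x_2) ∨ ((x_1 ∨ x_2) ∨ ((x_2 ↔ x_2) ∨ ~x_2)) = 8 ∨ 8 = 8
((~~x_1 ∨ ((x_2 ↔ x_1) ∨ x_1)) → ((~x_2 ↔ x_2) → (x_1 ∨ x_2))) → ((((x_2 → x_1) → x_2) → x_2) ∨ ((x_1 ∨ x_2) ∨ ((x_2 ↔ x_2) ∨ ~x_2))) = 8 → 8 = 8
(((~(x_2 ∨ x_1) ∨ ~x_1) → ((x_1 → (x_2 ∨ x_2)) ↔ ((x_2 ∨ x_1) ∨ ~x_2))) → ~((x_2 → ~x_1) → (x_1 ↔ x_1))) ∨ (((~~x_1 ∨ ((x_2 ↔ x_1) ∨ x_1)) → ((~x_2 ↔ x_2) → (x_1 ∨ x_2))) → ((((x_2 → x_1) → x_2) → x_2) ∨ ((x_1 ∨ x_2) ∨ ((x_2 ↔ x_2) ∨ ~x_2)))) = 0 ∨ 8 = 8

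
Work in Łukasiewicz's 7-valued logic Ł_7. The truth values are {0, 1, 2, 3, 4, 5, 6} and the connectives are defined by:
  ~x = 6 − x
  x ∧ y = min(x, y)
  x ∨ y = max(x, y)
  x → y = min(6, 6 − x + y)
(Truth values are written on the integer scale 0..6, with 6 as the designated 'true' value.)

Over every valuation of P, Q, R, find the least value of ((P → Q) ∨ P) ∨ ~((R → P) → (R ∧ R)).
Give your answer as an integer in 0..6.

Take P = 3, Q = 0, R = 3:
P → Q = 3 → 0 = 3
(P → Q) ∨ P = 3 ∨ 3 = 3
R → P = 3 → 3 = 6
R ∧ R = 3 ∧ 3 = 3
(R → P) → (R ∧ R) = 6 → 3 = 3
~((R → P) → (R ∧ R)) = ~3 = 3
((P → Q) ∨ P) ∨ ~((R → P) → (R ∧ R)) = 3 ∨ 3 = 3
No assignment yields a value below 3, so this is the minimum.

3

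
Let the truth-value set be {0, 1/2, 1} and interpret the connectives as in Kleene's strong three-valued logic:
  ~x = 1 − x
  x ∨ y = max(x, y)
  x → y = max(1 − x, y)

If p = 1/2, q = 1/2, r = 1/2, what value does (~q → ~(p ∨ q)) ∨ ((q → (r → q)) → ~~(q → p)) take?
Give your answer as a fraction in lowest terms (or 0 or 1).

1/2

~q = ~1/2 = 1/2
p ∨ q = 1/2 ∨ 1/2 = 1/2
~(p ∨ q) = ~1/2 = 1/2
~q → ~(p ∨ q) = 1/2 → 1/2 = 1/2
r → q = 1/2 → 1/2 = 1/2
q → (r → q) = 1/2 → 1/2 = 1/2
q → p = 1/2 → 1/2 = 1/2
~(q → p) = ~1/2 = 1/2
~~(q → p) = ~1/2 = 1/2
(q → (r → q)) → ~~(q → p) = 1/2 → 1/2 = 1/2
(~q → ~(p ∨ q)) ∨ ((q → (r → q)) → ~~(q → p)) = 1/2 ∨ 1/2 = 1/2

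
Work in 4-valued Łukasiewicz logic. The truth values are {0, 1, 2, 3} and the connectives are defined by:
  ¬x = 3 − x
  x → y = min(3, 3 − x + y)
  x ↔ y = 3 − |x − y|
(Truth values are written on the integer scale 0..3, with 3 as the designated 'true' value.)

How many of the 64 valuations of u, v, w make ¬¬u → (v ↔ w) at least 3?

value 3: 44 assignments (counts)
value 2: 12 assignments
value 1: 6 assignments
value 0: 2 assignments
So 44 of the 64 assignments meet the threshold.

44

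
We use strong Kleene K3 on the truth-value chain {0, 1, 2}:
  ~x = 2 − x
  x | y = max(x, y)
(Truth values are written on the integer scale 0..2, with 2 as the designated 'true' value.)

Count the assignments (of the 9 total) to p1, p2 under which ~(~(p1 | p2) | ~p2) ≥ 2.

3

p1 = 0, p2 = 0 ↦ 0  <
p1 = 0, p2 = 1 ↦ 1  <
p1 = 0, p2 = 2 ↦ 2  ≥
p1 = 1, p2 = 0 ↦ 0  <
p1 = 1, p2 = 1 ↦ 1  <
p1 = 1, p2 = 2 ↦ 2  ≥
p1 = 2, p2 = 0 ↦ 0  <
p1 = 2, p2 = 1 ↦ 1  <
p1 = 2, p2 = 2 ↦ 2  ≥
So 3 of the 9 assignments meet the threshold.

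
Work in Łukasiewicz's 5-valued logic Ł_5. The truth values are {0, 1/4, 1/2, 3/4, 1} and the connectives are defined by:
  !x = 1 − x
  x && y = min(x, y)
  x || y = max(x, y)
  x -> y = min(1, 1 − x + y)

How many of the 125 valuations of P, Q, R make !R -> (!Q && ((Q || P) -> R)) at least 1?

67

value 1: 67 assignments (counts)
value 3/4: 19 assignments
value 1/2: 18 assignments
value 1/4: 12 assignments
value 0: 9 assignments
So 67 of the 125 assignments meet the threshold.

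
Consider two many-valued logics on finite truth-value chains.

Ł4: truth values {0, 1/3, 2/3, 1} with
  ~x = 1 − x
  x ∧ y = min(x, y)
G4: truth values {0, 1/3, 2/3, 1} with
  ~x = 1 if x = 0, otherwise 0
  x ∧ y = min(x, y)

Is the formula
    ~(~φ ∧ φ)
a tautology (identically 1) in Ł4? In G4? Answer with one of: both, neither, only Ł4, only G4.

In Ł4: at φ = 1/3 the value is 2/3 — not a tautology.
In G4: every assignment gives 1 — tautology.

only G4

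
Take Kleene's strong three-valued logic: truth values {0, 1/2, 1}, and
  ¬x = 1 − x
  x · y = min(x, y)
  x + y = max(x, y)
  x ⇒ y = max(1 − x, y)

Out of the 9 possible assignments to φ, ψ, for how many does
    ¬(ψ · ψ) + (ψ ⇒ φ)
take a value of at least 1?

5

φ = 0, ψ = 0 ↦ 1  ≥
φ = 0, ψ = 1/2 ↦ 1/2  <
φ = 0, ψ = 1 ↦ 0  <
φ = 1/2, ψ = 0 ↦ 1  ≥
φ = 1/2, ψ = 1/2 ↦ 1/2  <
φ = 1/2, ψ = 1 ↦ 1/2  <
φ = 1, ψ = 0 ↦ 1  ≥
φ = 1, ψ = 1/2 ↦ 1  ≥
φ = 1, ψ = 1 ↦ 1  ≥
So 5 of the 9 assignments meet the threshold.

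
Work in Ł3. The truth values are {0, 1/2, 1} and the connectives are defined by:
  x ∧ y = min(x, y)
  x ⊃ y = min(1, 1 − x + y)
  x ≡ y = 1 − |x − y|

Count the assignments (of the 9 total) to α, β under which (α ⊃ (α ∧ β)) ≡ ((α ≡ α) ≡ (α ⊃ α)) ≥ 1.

6

α = 0, β = 0 ↦ 1  ≥
α = 0, β = 1/2 ↦ 1  ≥
α = 0, β = 1 ↦ 1  ≥
α = 1/2, β = 0 ↦ 1/2  <
α = 1/2, β = 1/2 ↦ 1  ≥
α = 1/2, β = 1 ↦ 1  ≥
α = 1, β = 0 ↦ 0  <
α = 1, β = 1/2 ↦ 1/2  <
α = 1, β = 1 ↦ 1  ≥
So 6 of the 9 assignments meet the threshold.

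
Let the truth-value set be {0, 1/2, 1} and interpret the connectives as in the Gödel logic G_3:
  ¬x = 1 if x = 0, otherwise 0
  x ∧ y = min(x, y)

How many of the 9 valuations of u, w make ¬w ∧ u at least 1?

u = 0, w = 0 ↦ 0  <
u = 0, w = 1/2 ↦ 0  <
u = 0, w = 1 ↦ 0  <
u = 1/2, w = 0 ↦ 1/2  <
u = 1/2, w = 1/2 ↦ 0  <
u = 1/2, w = 1 ↦ 0  <
u = 1, w = 0 ↦ 1  ≥
u = 1, w = 1/2 ↦ 0  <
u = 1, w = 1 ↦ 0  <
So 1 of the 9 assignments meets the threshold.

1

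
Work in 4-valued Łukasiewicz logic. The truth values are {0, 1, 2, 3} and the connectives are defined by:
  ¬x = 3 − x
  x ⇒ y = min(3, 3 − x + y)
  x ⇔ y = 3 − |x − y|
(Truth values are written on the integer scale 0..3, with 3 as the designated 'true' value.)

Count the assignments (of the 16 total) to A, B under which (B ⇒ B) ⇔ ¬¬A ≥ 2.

8

A = 0, B = 0 ↦ 0  <
A = 0, B = 1 ↦ 0  <
A = 0, B = 2 ↦ 0  <
A = 0, B = 3 ↦ 0  <
A = 1, B = 0 ↦ 1  <
A = 1, B = 1 ↦ 1  <
A = 1, B = 2 ↦ 1  <
A = 1, B = 3 ↦ 1  <
A = 2, B = 0 ↦ 2  ≥
A = 2, B = 1 ↦ 2  ≥
A = 2, B = 2 ↦ 2  ≥
A = 2, B = 3 ↦ 2  ≥
A = 3, B = 0 ↦ 3  ≥
A = 3, B = 1 ↦ 3  ≥
A = 3, B = 2 ↦ 3  ≥
A = 3, B = 3 ↦ 3  ≥
So 8 of the 16 assignments meet the threshold.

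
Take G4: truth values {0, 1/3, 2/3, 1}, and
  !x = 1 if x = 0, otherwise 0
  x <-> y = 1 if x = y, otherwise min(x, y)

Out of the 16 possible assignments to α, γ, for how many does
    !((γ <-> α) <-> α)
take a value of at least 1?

α = 0, γ = 0 ↦ 1  ≥
α = 0, γ = 1/3 ↦ 0  <
α = 0, γ = 2/3 ↦ 0  <
α = 0, γ = 1 ↦ 0  <
α = 1/3, γ = 0 ↦ 1  ≥
α = 1/3, γ = 1/3 ↦ 0  <
α = 1/3, γ = 2/3 ↦ 0  <
α = 1/3, γ = 1 ↦ 0  <
α = 2/3, γ = 0 ↦ 1  ≥
α = 2/3, γ = 1/3 ↦ 0  <
α = 2/3, γ = 2/3 ↦ 0  <
α = 2/3, γ = 1 ↦ 0  <
α = 1, γ = 0 ↦ 1  ≥
α = 1, γ = 1/3 ↦ 0  <
α = 1, γ = 2/3 ↦ 0  <
α = 1, γ = 1 ↦ 0  <
So 4 of the 16 assignments meet the threshold.

4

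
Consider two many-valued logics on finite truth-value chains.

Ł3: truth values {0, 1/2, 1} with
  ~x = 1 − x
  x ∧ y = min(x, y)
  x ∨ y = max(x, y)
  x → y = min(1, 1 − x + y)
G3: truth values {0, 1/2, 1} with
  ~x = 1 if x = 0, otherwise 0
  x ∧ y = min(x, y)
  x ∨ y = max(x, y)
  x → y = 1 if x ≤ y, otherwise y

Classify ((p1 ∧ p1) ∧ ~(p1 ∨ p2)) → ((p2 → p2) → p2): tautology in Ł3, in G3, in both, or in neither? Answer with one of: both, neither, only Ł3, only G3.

only G3

In Ł3: at p1 = 1/2, p2 = 0 the value is 1/2 — not a tautology.
In G3: every assignment gives 1 — tautology.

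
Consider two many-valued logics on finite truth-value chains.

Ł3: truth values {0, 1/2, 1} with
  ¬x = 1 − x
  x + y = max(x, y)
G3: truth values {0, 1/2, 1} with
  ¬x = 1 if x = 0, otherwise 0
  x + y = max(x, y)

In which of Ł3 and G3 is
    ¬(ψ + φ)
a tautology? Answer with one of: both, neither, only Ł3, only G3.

neither

In Ł3: at φ = 0, ψ = 1/2 the value is 1/2 — not a tautology.
In G3: at φ = 0, ψ = 1/2 the value is 0 — not a tautology.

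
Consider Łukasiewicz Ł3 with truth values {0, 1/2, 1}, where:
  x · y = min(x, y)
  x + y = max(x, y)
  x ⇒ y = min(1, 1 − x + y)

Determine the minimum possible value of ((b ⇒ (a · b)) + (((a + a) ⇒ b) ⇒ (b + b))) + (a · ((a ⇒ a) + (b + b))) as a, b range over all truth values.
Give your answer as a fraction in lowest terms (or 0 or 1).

Take a = 0, b = 1/2:
a · b = 0 · 1/2 = 0
b ⇒ (a · b) = 1/2 ⇒ 0 = 1/2
a + a = 0 + 0 = 0
(a + a) ⇒ b = 0 ⇒ 1/2 = 1
b + b = 1/2 + 1/2 = 1/2
((a + a) ⇒ b) ⇒ (b + b) = 1 ⇒ 1/2 = 1/2
(b ⇒ (a · b)) + (((a + a) ⇒ b) ⇒ (b + b)) = 1/2 + 1/2 = 1/2
a ⇒ a = 0 ⇒ 0 = 1
b + b = 1/2 + 1/2 = 1/2
(a ⇒ a) + (b + b) = 1 + 1/2 = 1
a · ((a ⇒ a) + (b + b)) = 0 · 1 = 0
((b ⇒ (a · b)) + (((a + a) ⇒ b) ⇒ (b + b))) + (a · ((a ⇒ a) + (b + b))) = 1/2 + 0 = 1/2
No assignment yields a value below 1/2, so this is the minimum.

1/2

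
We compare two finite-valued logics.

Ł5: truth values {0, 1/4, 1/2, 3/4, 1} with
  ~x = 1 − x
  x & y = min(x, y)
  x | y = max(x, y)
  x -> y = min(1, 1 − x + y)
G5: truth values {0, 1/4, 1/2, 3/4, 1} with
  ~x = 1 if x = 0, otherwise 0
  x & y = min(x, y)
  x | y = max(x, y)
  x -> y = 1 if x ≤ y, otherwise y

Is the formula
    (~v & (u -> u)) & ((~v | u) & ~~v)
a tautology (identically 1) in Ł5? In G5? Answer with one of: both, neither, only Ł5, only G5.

neither

In Ł5: at u = 0, v = 0 the value is 0 — not a tautology.
In G5: at u = 0, v = 0 the value is 0 — not a tautology.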